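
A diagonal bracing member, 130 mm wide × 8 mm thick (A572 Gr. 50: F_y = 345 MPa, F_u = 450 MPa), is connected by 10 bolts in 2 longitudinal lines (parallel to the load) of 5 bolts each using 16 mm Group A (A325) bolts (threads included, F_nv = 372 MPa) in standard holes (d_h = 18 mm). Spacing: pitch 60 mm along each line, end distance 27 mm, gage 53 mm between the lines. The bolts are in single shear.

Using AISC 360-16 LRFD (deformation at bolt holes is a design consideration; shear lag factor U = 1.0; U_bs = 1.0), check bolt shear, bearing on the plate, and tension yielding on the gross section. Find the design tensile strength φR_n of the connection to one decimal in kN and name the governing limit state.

Bolt shear: A_b = π(16)²/4 = 201.06 mm². φR_n = 0.75 × 372 × 201.06 × 10 × 1 = 561.0 kN.
Bearing (8 mm plate, F_u = 450 MPa): end bolts L_c = 27 − 18/2 = 18, R_n = min(1.2×18×8×450, 2.4×16×8×450) = 77.76 kN/bolt; interior L_c = 60 − 18 = 42, R_n = 138.24 kN/bolt. φR_n = 0.75 × (2×77.76 + 8×138.24) = 946.1 kN.
Tension yield (gross): A_g = 130×8 = 1040 mm². φR_n = 0.90 × 345 × 1040 = 322.9 kN.
Governing: min(561.0, 946.1, 322.9) = 322.9 kN → gross-section yield.

322.9 kN (gross-section yield governs)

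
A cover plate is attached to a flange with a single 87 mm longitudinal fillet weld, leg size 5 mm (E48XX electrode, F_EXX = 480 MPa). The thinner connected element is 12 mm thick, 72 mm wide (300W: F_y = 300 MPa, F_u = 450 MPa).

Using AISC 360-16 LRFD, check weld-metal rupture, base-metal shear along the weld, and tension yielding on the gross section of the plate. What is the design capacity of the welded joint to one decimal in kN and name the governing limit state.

66.4 kN (weld metal governs)

Weld metal: throat = 0.707×5 = 3.535 mm, L = 87 mm. φR_n = 0.75 × 0.6 × 480 × 3.535 × 87 = 66.4 kN.
Base metal shear (12 mm plate): yield φR_n = 1.0×0.6×300×12×87 = 187.9 kN; rupture φR_n = 0.75×0.6×450×12×87 = 211.4 kN; take 187.9 kN (yield).
Tension yield (gross): A_g = 72×12 = 864 mm². φR_n = 0.90 × 300 × 864 = 233.3 kN.
Governing: min(66.4, 187.9, 233.3) = 66.4 kN → weld metal.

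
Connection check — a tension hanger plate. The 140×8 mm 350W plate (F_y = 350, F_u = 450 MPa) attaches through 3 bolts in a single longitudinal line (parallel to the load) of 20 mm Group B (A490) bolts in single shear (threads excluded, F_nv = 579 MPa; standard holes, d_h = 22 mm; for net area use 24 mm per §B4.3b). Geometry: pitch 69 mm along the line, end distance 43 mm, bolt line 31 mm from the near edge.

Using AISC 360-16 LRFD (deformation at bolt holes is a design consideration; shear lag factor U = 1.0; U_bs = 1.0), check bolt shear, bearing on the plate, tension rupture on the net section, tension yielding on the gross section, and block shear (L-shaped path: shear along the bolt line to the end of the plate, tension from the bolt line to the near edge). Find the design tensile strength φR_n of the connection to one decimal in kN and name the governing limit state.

Bolt shear: A_b = π(20)²/4 = 314.16 mm². φR_n = 0.75 × 579 × 314.16 × 3 × 1 = 409.3 kN.
Bearing (8 mm plate, F_u = 450 MPa): end bolts L_c = 43 − 22/2 = 32, R_n = min(1.2×32×8×450, 2.4×20×8×450) = 138.24 kN/bolt; interior L_c = 69 − 22 = 47, R_n = 172.8 kN/bolt. φR_n = 0.75 × (1×138.24 + 2×172.8) = 362.9 kN.
Tension rupture (net): A_n = (140 − 1×24)×8 = 928 mm² (U = 1.0, A_e = A_n). φR_n = 0.75 × 450 × 928 = 313.2 kN.
Tension yield (gross): A_g = 140×8 = 1120 mm². φR_n = 0.90 × 350 × 1120 = 352.8 kN.
Block shear: shear path 1×[43+2×69] = 1×181 mm, A_gv = 1448, A_nv = 1×(181 − 2.5×24)×8 = 968 mm²; tension to near edge: (31 − 0.5×24)×8 = 152 mm². R_n = min(0.6×450×968, 0.6×350×1448) + 1.0×450×152 = min(261.36, 304.08) + 68.4 = 329.76 kN. φR_n = 0.75 × 329.76 = 247.3 kN.
Governing: min(409.3, 362.9, 313.2, 352.8, 247.3) = 247.3 kN → block shear.

247.3 kN (block shear governs)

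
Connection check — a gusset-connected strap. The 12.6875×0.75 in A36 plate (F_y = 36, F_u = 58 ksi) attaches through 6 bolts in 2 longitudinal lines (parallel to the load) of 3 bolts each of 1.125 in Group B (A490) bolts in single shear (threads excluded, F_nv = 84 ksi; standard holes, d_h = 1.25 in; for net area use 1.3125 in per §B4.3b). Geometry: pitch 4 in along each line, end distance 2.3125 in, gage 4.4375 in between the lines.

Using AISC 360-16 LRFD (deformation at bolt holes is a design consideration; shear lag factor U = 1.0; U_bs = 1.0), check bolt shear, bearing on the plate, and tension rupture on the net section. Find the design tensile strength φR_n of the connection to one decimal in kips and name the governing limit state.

Bolt shear: A_b = π(1.125)²/4 = 0.99402 in². φR_n = 0.75 × 84 × 0.99402 × 6 × 1 = 375.7 kips.
Bearing (0.75 in plate, F_u = 58 ksi): end bolts L_c = 2.3125 − 1.25/2 = 1.6875, R_n = min(1.2×1.6875×0.75×58, 2.4×1.125×0.75×58) = 88.088 kips/bolt; interior L_c = 4 − 1.25 = 2.75, R_n = 117.45 kips/bolt. φR_n = 0.75 × (2×88.088 + 4×117.45) = 484.5 kips.
Tension rupture (net): A_n = (12.6875 − 2×1.3125)×0.75 = 7.5469 in² (U = 1.0, A_e = A_n). φR_n = 0.75 × 58 × 7.5469 = 328.3 kips.
Governing: min(375.7, 484.5, 328.3) = 328.3 kips → net-section rupture.

328.3 kips (net-section rupture governs)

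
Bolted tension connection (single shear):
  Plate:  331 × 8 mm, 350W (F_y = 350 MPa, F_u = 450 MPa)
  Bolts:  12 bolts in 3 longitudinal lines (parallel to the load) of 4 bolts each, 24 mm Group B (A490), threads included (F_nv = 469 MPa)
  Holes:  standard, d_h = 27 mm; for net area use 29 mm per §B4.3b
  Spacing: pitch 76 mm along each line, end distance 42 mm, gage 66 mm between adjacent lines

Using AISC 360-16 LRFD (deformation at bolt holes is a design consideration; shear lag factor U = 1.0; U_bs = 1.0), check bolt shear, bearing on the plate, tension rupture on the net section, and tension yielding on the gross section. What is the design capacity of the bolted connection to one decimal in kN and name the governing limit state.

658.8 kN (net-section rupture governs)

Bolt shear: A_b = π(24)²/4 = 452.39 mm². φR_n = 0.75 × 469 × 452.39 × 12 × 1 = 1909.5 kN.
Bearing (8 mm plate, F_u = 450 MPa): end bolts L_c = 42 − 27/2 = 28.5, R_n = min(1.2×28.5×8×450, 2.4×24×8×450) = 123.12 kN/bolt; interior L_c = 76 − 27 = 49, R_n = 207.36 kN/bolt. φR_n = 0.75 × (3×123.12 + 9×207.36) = 1676.7 kN.
Tension rupture (net): A_n = (331 − 3×29)×8 = 1952 mm² (U = 1.0, A_e = A_n). φR_n = 0.75 × 450 × 1952 = 658.8 kN.
Tension yield (gross): A_g = 331×8 = 2648 mm². φR_n = 0.90 × 350 × 2648 = 834.1 kN.
Governing: min(1909.5, 1676.7, 658.8, 834.1) = 658.8 kN → net-section rupture.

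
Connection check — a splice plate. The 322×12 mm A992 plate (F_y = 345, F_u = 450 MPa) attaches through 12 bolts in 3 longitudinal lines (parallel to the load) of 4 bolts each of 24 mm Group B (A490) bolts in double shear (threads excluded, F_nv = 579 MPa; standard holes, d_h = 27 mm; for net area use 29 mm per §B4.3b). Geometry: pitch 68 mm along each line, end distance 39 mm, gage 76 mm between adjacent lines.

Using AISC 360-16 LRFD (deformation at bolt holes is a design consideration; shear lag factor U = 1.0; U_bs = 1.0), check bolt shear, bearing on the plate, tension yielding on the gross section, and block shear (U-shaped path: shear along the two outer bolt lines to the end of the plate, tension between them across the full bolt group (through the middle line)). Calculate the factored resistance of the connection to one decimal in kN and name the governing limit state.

Bolt shear: A_b = π(24)²/4 = 452.39 mm². φR_n = 0.75 × 579 × 452.39 × 12 × 2 = 4714.8 kN.
Bearing (12 mm plate, F_u = 450 MPa): end bolts L_c = 39 − 27/2 = 25.5, R_n = min(1.2×25.5×12×450, 2.4×24×12×450) = 165.24 kN/bolt; interior L_c = 68 − 27 = 41, R_n = 265.68 kN/bolt. φR_n = 0.75 × (3×165.24 + 9×265.68) = 2165.1 kN.
Tension yield (gross): A_g = 322×12 = 3864 mm². φR_n = 0.90 × 345 × 3864 = 1199.8 kN.
Block shear: shear path 2×[39+3×68] = 2×243 mm, A_gv = 5832, A_nv = 2×(243 − 3.5×29)×12 = 3396 mm²; tension across gage: (152 − 2×29)×12 = 1128 mm². R_n = min(0.6×450×3396, 0.6×345×5832) + 1.0×450×1128 = min(916.92, 1207.2) + 507.6 = 1424.5 kN. φR_n = 0.75 × 1424.5 = 1068.4 kN.
Governing: min(4714.8, 2165.1, 1199.8, 1068.4) = 1068.4 kN → block shear.

1068.4 kN (block shear governs)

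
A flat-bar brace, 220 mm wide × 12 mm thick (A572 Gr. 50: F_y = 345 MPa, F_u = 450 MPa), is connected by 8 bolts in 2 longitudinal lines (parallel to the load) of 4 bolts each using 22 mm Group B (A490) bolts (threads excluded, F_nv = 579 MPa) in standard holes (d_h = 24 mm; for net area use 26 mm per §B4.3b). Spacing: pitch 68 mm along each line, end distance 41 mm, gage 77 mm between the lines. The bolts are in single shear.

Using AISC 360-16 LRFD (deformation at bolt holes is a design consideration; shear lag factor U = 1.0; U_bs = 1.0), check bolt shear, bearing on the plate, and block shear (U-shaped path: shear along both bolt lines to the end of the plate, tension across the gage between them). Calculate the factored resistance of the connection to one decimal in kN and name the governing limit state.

Bolt shear: A_b = π(22)²/4 = 380.13 mm². φR_n = 0.75 × 579 × 380.13 × 8 × 1 = 1320.6 kN.
Bearing (12 mm plate, F_u = 450 MPa): end bolts L_c = 41 − 24/2 = 29, R_n = min(1.2×29×12×450, 2.4×22×12×450) = 187.92 kN/bolt; interior L_c = 68 − 24 = 44, R_n = 285.12 kN/bolt. φR_n = 0.75 × (2×187.92 + 6×285.12) = 1564.9 kN.
Block shear: shear path 2×[41+3×68] = 2×245 mm, A_gv = 5880, A_nv = 2×(245 − 3.5×26)×12 = 3696 mm²; tension across gage: (77 − 1×26)×12 = 612 mm². R_n = min(0.6×450×3696, 0.6×345×5880) + 1.0×450×612 = min(997.92, 1217.2) + 275.4 = 1273.3 kN. φR_n = 0.75 × 1273.3 = 955.0 kN.
Governing: min(1320.6, 1564.9, 955.0) = 955.0 kN → block shear.

955.0 kN (block shear governs)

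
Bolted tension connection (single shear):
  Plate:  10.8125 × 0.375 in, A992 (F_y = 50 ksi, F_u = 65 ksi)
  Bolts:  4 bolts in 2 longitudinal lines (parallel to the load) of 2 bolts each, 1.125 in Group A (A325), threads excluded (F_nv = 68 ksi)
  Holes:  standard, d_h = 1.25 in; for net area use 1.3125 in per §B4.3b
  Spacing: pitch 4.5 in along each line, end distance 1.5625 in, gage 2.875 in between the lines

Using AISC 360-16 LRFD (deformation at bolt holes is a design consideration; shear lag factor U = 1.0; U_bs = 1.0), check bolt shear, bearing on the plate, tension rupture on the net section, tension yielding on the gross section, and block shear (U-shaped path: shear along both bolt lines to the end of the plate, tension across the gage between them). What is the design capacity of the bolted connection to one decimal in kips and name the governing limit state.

118.4 kips (block shear governs)

Bolt shear: A_b = π(1.125)²/4 = 0.99402 in². φR_n = 0.75 × 68 × 0.99402 × 4 × 1 = 202.8 kips.
Bearing (0.375 in plate, F_u = 65 ksi): end bolts L_c = 1.5625 − 1.25/2 = 0.9375, R_n = min(1.2×0.9375×0.375×65, 2.4×1.125×0.375×65) = 27.422 kips/bolt; interior L_c = 4.5 − 1.25 = 3.25, R_n = 65.813 kips/bolt. φR_n = 0.75 × (2×27.422 + 2×65.813) = 139.9 kips.
Tension rupture (net): A_n = (10.8125 − 2×1.3125)×0.375 = 3.0703 in² (U = 1.0, A_e = A_n). φR_n = 0.75 × 65 × 3.0703 = 149.7 kips.
Tension yield (gross): A_g = 10.8125×0.375 = 4.0547 in². φR_n = 0.90 × 50 × 4.0547 = 182.5 kips.
Block shear: shear path 2×[1.5625+1×4.5] = 2×6.0625 in, A_gv = 4.5469, A_nv = 2×(6.0625 − 1.5×1.3125)×0.375 = 3.0703 in²; tension across gage: (2.875 − 1×1.3125)×0.375 = 0.58594 in². R_n = min(0.6×65×3.0703, 0.6×50×4.5469) + 1.0×65×0.58594 = min(119.74, 136.41) + 38.086 = 157.83 kips. φR_n = 0.75 × 157.83 = 118.4 kips.
Governing: min(202.8, 139.9, 149.7, 182.5, 118.4) = 118.4 kips → block shear.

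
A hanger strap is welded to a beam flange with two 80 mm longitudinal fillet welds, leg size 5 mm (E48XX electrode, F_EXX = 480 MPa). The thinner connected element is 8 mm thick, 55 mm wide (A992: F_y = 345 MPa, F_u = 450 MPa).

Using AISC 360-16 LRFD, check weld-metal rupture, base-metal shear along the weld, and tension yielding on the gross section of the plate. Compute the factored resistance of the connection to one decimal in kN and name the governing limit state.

Weld metal: throat = 0.707×5 = 3.535 mm, L = 2×80 = 160 mm. φR_n = 0.75 × 0.6 × 480 × 3.535 × 160 = 122.2 kN.
Base metal shear (8 mm plate): yield φR_n = 1.0×0.6×345×8×160 = 265.0 kN; rupture φR_n = 0.75×0.6×450×8×160 = 259.2 kN; take 259.2 kN (rupture).
Tension yield (gross): A_g = 55×8 = 440 mm². φR_n = 0.90 × 345 × 440 = 136.6 kN.
Governing: min(122.2, 259.2, 136.6) = 122.2 kN → weld metal.

122.2 kN (weld metal governs)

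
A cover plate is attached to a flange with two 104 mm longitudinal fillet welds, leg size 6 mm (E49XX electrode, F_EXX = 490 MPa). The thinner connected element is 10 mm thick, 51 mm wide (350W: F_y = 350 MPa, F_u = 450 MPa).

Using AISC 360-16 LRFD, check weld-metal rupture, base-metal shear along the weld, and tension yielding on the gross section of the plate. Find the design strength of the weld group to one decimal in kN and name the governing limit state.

Weld metal: throat = 0.707×6 = 4.242 mm, L = 2×104 = 208 mm. φR_n = 0.75 × 0.6 × 490 × 4.242 × 208 = 194.6 kN.
Base metal shear (10 mm plate): yield φR_n = 1.0×0.6×350×10×208 = 436.8 kN; rupture φR_n = 0.75×0.6×450×10×208 = 421.2 kN; take 421.2 kN (rupture).
Tension yield (gross): A_g = 51×10 = 510 mm². φR_n = 0.90 × 350 × 510 = 160.7 kN.
Governing: min(194.6, 421.2, 160.7) = 160.7 kN → gross-section yield.

160.7 kN (gross-section yield governs)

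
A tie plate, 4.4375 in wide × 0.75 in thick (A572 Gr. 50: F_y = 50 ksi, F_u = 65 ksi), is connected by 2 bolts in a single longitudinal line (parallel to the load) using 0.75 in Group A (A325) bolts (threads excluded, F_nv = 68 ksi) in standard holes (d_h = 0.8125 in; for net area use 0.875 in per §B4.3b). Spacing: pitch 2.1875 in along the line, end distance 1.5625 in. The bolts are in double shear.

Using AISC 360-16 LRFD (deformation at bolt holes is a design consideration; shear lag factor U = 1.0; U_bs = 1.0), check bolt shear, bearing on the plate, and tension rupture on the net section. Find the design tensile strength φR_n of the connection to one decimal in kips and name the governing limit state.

90.1 kips (bolt shear governs)

Bolt shear: A_b = π(0.75)²/4 = 0.44179 in². φR_n = 0.75 × 68 × 0.44179 × 2 × 2 = 90.1 kips.
Bearing (0.75 in plate, F_u = 65 ksi): end bolts L_c = 1.5625 − 0.8125/2 = 1.15625, R_n = min(1.2×1.15625×0.75×65, 2.4×0.75×0.75×65) = 67.641 kips/bolt; interior L_c = 2.1875 − 0.8125 = 1.375, R_n = 80.438 kips/bolt. φR_n = 0.75 × (1×67.641 + 1×80.438) = 111.1 kips.
Tension rupture (net): A_n = (4.4375 − 1×0.875)×0.75 = 2.6719 in² (U = 1.0, A_e = A_n). φR_n = 0.75 × 65 × 2.6719 = 130.3 kips.
Governing: min(90.1, 111.1, 130.3) = 90.1 kips → bolt shear.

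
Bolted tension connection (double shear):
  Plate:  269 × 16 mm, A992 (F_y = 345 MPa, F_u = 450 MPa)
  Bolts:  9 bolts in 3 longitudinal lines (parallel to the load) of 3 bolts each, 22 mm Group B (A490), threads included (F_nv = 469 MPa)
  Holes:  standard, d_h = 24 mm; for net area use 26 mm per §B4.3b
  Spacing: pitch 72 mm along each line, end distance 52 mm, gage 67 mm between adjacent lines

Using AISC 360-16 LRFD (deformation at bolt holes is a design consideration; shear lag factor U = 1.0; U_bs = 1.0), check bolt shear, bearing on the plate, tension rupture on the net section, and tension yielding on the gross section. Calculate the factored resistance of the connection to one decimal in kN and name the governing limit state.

1031.4 kN (net-section rupture governs)

Bolt shear: A_b = π(22)²/4 = 380.13 mm². φR_n = 0.75 × 469 × 380.13 × 9 × 2 = 2406.8 kN.
Bearing (16 mm plate, F_u = 450 MPa): end bolts L_c = 52 − 24/2 = 40, R_n = min(1.2×40×16×450, 2.4×22×16×450) = 345.6 kN/bolt; interior L_c = 72 − 24 = 48, R_n = 380.16 kN/bolt. φR_n = 0.75 × (3×345.6 + 6×380.16) = 2488.3 kN.
Tension rupture (net): A_n = (269 − 3×26)×16 = 3056 mm² (U = 1.0, A_e = A_n). φR_n = 0.75 × 450 × 3056 = 1031.4 kN.
Tension yield (gross): A_g = 269×16 = 4304 mm². φR_n = 0.90 × 345 × 4304 = 1336.4 kN.
Governing: min(2406.8, 2488.3, 1031.4, 1336.4) = 1031.4 kN → net-section rupture.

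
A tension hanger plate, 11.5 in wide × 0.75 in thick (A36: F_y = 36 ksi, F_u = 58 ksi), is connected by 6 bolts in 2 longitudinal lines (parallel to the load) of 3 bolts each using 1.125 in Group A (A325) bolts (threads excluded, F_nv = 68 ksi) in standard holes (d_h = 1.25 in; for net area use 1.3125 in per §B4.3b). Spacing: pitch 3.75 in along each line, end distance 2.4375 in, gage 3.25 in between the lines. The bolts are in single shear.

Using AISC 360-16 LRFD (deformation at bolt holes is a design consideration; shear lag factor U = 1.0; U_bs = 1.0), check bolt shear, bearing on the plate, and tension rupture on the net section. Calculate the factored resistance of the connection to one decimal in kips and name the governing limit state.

Bolt shear: A_b = π(1.125)²/4 = 0.99402 in². φR_n = 0.75 × 68 × 0.99402 × 6 × 1 = 304.2 kips.
Bearing (0.75 in plate, F_u = 58 ksi): end bolts L_c = 2.4375 − 1.25/2 = 1.8125, R_n = min(1.2×1.8125×0.75×58, 2.4×1.125×0.75×58) = 94.613 kips/bolt; interior L_c = 3.75 − 1.25 = 2.5, R_n = 117.45 kips/bolt. φR_n = 0.75 × (2×94.613 + 4×117.45) = 494.3 kips.
Tension rupture (net): A_n = (11.5 − 2×1.3125)×0.75 = 6.6563 in² (U = 1.0, A_e = A_n). φR_n = 0.75 × 58 × 6.6563 = 289.5 kips.
Governing: min(304.2, 494.3, 289.5) = 289.5 kips → net-section rupture.

289.5 kips (net-section rupture governs)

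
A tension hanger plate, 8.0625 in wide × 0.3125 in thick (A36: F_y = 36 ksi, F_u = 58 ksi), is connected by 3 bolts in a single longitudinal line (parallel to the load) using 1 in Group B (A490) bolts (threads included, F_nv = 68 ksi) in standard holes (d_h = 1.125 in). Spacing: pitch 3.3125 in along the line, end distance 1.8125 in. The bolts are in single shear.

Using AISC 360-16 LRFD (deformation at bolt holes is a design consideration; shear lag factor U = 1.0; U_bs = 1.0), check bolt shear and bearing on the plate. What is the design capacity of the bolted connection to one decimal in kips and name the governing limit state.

Bolt shear: A_b = π(1)²/4 = 0.7854 in². φR_n = 0.75 × 68 × 0.7854 × 3 × 1 = 120.2 kips.
Bearing (0.3125 in plate, F_u = 58 ksi): end bolts L_c = 1.8125 − 1.125/2 = 1.25, R_n = min(1.2×1.25×0.3125×58, 2.4×1×0.3125×58) = 27.188 kips/bolt; interior L_c = 3.3125 − 1.125 = 2.1875, R_n = 43.5 kips/bolt. φR_n = 0.75 × (1×27.188 + 2×43.5) = 85.6 kips.
Governing: min(120.2, 85.6) = 85.6 kips → bearing.

85.6 kips (bearing governs)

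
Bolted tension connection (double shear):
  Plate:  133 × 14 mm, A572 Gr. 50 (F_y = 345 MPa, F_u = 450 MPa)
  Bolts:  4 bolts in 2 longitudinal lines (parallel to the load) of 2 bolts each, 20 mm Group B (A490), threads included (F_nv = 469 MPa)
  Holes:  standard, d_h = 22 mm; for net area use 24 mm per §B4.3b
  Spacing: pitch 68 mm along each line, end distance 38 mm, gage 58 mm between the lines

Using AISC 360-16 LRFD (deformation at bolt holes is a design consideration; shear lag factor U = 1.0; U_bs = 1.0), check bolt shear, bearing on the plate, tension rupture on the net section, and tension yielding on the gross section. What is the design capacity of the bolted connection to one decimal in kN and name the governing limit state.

Bolt shear: A_b = π(20)²/4 = 314.16 mm². φR_n = 0.75 × 469 × 314.16 × 4 × 2 = 884.0 kN.
Bearing (14 mm plate, F_u = 450 MPa): end bolts L_c = 38 − 22/2 = 27, R_n = min(1.2×27×14×450, 2.4×20×14×450) = 204.12 kN/bolt; interior L_c = 68 − 22 = 46, R_n = 302.4 kN/bolt. φR_n = 0.75 × (2×204.12 + 2×302.4) = 759.8 kN.
Tension rupture (net): A_n = (133 − 2×24)×14 = 1190 mm² (U = 1.0, A_e = A_n). φR_n = 0.75 × 450 × 1190 = 401.6 kN.
Tension yield (gross): A_g = 133×14 = 1862 mm². φR_n = 0.90 × 345 × 1862 = 578.2 kN.
Governing: min(884.0, 759.8, 401.6, 578.2) = 401.6 kN → net-section rupture.

401.6 kN (net-section rupture governs)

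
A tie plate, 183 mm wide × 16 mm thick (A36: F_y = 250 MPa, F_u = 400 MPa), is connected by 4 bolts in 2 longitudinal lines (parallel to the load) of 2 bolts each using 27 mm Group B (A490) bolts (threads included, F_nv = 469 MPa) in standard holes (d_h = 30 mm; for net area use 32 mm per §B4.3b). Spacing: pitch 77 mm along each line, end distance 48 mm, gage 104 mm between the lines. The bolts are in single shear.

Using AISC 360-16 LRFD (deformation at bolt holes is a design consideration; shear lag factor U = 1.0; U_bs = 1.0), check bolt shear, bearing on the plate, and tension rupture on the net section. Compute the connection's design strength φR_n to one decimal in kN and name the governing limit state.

571.2 kN (net-section rupture governs)

Bolt shear: A_b = π(27)²/4 = 572.56 mm². φR_n = 0.75 × 469 × 572.56 × 4 × 1 = 805.6 kN.
Bearing (16 mm plate, F_u = 400 MPa): end bolts L_c = 48 − 30/2 = 33, R_n = min(1.2×33×16×400, 2.4×27×16×400) = 253.44 kN/bolt; interior L_c = 77 − 30 = 47, R_n = 360.96 kN/bolt. φR_n = 0.75 × (2×253.44 + 2×360.96) = 921.6 kN.
Tension rupture (net): A_n = (183 − 2×32)×16 = 1904 mm² (U = 1.0, A_e = A_n). φR_n = 0.75 × 400 × 1904 = 571.2 kN.
Governing: min(805.6, 921.6, 571.2) = 571.2 kN → net-section rupture.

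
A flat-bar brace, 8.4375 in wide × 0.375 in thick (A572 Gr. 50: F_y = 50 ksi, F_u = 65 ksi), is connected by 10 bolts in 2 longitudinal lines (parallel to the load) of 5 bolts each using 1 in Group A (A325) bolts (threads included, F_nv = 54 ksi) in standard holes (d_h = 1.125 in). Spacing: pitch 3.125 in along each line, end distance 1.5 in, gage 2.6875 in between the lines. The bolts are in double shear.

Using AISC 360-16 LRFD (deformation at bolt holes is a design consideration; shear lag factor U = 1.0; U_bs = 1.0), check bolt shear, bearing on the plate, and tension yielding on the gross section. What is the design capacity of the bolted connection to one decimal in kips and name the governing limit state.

Bolt shear: A_b = π(1)²/4 = 0.7854 in². φR_n = 0.75 × 54 × 0.7854 × 10 × 2 = 636.2 kips.
Bearing (0.375 in plate, F_u = 65 ksi): end bolts L_c = 1.5 − 1.125/2 = 0.9375, R_n = min(1.2×0.9375×0.375×65, 2.4×1×0.375×65) = 27.422 kips/bolt; interior L_c = 3.125 − 1.125 = 2, R_n = 58.5 kips/bolt. φR_n = 0.75 × (2×27.422 + 8×58.5) = 392.1 kips.
Tension yield (gross): A_g = 8.4375×0.375 = 3.1641 in². φR_n = 0.90 × 50 × 3.1641 = 142.4 kips.
Governing: min(636.2, 392.1, 142.4) = 142.4 kips → gross-section yield.

142.4 kips (gross-section yield governs)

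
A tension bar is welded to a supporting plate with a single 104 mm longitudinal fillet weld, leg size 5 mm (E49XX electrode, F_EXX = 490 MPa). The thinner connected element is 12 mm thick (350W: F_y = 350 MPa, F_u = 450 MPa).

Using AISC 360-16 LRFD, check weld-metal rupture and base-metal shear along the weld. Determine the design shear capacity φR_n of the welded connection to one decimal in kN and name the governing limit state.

81.1 kN (weld metal governs)

Weld metal: throat = 0.707×5 = 3.535 mm, L = 104 mm. φR_n = 0.75 × 0.6 × 490 × 3.535 × 104 = 81.1 kN.
Base metal shear (12 mm plate): yield φR_n = 1.0×0.6×350×12×104 = 262.1 kN; rupture φR_n = 0.75×0.6×450×12×104 = 252.7 kN; take 252.7 kN (rupture).
Governing: min(81.1, 252.7) = 81.1 kN → weld metal.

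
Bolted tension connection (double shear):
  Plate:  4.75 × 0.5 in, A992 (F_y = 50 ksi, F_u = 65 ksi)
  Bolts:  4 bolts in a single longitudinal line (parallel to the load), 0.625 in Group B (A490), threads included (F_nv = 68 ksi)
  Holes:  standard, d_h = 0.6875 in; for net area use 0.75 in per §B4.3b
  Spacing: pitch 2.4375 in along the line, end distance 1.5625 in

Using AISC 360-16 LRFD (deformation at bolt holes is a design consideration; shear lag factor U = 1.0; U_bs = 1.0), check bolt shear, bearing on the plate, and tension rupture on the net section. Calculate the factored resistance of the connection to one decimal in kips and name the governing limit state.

Bolt shear: A_b = π(0.625)²/4 = 0.3068 in². φR_n = 0.75 × 68 × 0.3068 × 4 × 2 = 125.2 kips.
Bearing (0.5 in plate, F_u = 65 ksi): end bolts L_c = 1.5625 − 0.6875/2 = 1.21875, R_n = min(1.2×1.21875×0.5×65, 2.4×0.625×0.5×65) = 47.531 kips/bolt; interior L_c = 2.4375 − 0.6875 = 1.75, R_n = 48.75 kips/bolt. φR_n = 0.75 × (1×47.531 + 3×48.75) = 145.3 kips.
Tension rupture (net): A_n = (4.75 − 1×0.75)×0.5 = 2 in² (U = 1.0, A_e = A_n). φR_n = 0.75 × 65 × 2 = 97.5 kips.
Governing: min(125.2, 145.3, 97.5) = 97.5 kips → net-section rupture.

97.5 kips (net-section rupture governs)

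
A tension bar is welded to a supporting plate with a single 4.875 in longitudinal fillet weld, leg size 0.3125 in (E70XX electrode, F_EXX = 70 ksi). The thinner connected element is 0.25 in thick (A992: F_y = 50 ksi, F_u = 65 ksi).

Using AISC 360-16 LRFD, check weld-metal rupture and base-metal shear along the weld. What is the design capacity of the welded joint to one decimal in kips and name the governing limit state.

33.9 kips (weld metal governs)

Weld metal: throat = 0.707×0.3125 = 0.22094 in, L = 4.875 in. φR_n = 0.75 × 0.6 × 70 × 0.22094 × 4.875 = 33.9 kips.
Base metal shear (0.25 in plate): yield φR_n = 1.0×0.6×50×0.25×4.875 = 36.6 kips; rupture φR_n = 0.75×0.6×65×0.25×4.875 = 35.6 kips; take 35.6 kips (rupture).
Governing: min(33.9, 35.6) = 33.9 kips → weld metal.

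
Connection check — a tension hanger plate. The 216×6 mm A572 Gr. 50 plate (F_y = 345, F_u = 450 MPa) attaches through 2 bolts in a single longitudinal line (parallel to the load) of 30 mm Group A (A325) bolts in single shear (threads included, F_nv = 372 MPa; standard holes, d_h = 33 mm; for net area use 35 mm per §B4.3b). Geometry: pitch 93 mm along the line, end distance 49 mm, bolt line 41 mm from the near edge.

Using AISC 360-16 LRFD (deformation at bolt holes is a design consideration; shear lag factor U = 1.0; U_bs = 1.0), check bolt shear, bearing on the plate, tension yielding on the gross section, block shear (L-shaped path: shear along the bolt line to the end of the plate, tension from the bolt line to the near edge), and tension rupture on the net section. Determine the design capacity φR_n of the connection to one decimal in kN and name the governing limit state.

Bolt shear: A_b = π(30)²/4 = 706.86 mm². φR_n = 0.75 × 372 × 706.86 × 2 × 1 = 394.4 kN.
Bearing (6 mm plate, F_u = 450 MPa): end bolts L_c = 49 − 33/2 = 32.5, R_n = min(1.2×32.5×6×450, 2.4×30×6×450) = 105.3 kN/bolt; interior L_c = 93 − 33 = 60, R_n = 194.4 kN/bolt. φR_n = 0.75 × (1×105.3 + 1×194.4) = 224.8 kN.
Tension yield (gross): A_g = 216×6 = 1296 mm². φR_n = 0.90 × 345 × 1296 = 402.4 kN.
Block shear: shear path 1×[49+1×93] = 1×142 mm, A_gv = 852, A_nv = 1×(142 − 1.5×35)×6 = 537 mm²; tension to near edge: (41 − 0.5×35)×6 = 141 mm². R_n = min(0.6×450×537, 0.6×345×852) + 1.0×450×141 = min(144.99, 176.36) + 63.45 = 208.44 kN. φR_n = 0.75 × 208.44 = 156.3 kN.
Tension rupture (net): A_n = (216 − 1×35)×6 = 1086 mm² (U = 1.0, A_e = A_n). φR_n = 0.75 × 450 × 1086 = 366.5 kN.
Governing: min(394.4, 224.8, 402.4, 156.3, 366.5) = 156.3 kN → block shear.

156.3 kN (block shear governs)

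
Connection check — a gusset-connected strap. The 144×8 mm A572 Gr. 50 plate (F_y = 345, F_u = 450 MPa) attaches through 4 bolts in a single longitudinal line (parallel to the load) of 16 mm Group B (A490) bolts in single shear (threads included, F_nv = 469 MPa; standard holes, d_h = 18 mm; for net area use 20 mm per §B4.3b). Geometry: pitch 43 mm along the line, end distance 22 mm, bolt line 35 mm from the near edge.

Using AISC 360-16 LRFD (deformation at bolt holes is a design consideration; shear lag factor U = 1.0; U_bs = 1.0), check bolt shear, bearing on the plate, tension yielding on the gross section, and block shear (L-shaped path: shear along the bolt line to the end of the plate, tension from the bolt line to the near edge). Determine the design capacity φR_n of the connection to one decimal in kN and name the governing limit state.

198.7 kN (block shear governs)

Bolt shear: A_b = π(16)²/4 = 201.06 mm². φR_n = 0.75 × 469 × 201.06 × 4 × 1 = 282.9 kN.
Bearing (8 mm plate, F_u = 450 MPa): end bolts L_c = 22 − 18/2 = 13, R_n = min(1.2×13×8×450, 2.4×16×8×450) = 56.16 kN/bolt; interior L_c = 43 − 18 = 25, R_n = 108 kN/bolt. φR_n = 0.75 × (1×56.16 + 3×108) = 285.1 kN.
Tension yield (gross): A_g = 144×8 = 1152 mm². φR_n = 0.90 × 345 × 1152 = 357.7 kN.
Block shear: shear path 1×[22+3×43] = 1×151 mm, A_gv = 1208, A_nv = 1×(151 − 3.5×20)×8 = 648 mm²; tension to near edge: (35 − 0.5×20)×8 = 200 mm². R_n = min(0.6×450×648, 0.6×345×1208) + 1.0×450×200 = min(174.96, 250.06) + 90 = 264.96 kN. φR_n = 0.75 × 264.96 = 198.7 kN.
Governing: min(282.9, 285.1, 357.7, 198.7) = 198.7 kN → block shear.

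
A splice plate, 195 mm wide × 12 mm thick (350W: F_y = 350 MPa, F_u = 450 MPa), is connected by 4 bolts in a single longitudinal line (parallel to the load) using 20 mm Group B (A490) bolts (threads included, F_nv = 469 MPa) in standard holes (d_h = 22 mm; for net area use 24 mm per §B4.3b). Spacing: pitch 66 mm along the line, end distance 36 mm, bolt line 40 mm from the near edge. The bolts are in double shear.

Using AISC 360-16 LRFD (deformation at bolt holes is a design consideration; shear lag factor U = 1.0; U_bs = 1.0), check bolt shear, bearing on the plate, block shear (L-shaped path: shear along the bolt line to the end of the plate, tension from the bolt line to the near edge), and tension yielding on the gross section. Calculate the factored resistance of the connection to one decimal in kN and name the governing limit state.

Bolt shear: A_b = π(20)²/4 = 314.16 mm². φR_n = 0.75 × 469 × 314.16 × 4 × 2 = 884.0 kN.
Bearing (12 mm plate, F_u = 450 MPa): end bolts L_c = 36 − 22/2 = 25, R_n = min(1.2×25×12×450, 2.4×20×12×450) = 162 kN/bolt; interior L_c = 66 − 22 = 44, R_n = 259.2 kN/bolt. φR_n = 0.75 × (1×162 + 3×259.2) = 704.7 kN.
Block shear: shear path 1×[36+3×66] = 1×234 mm, A_gv = 2808, A_nv = 1×(234 − 3.5×24)×12 = 1800 mm²; tension to near edge: (40 − 0.5×24)×12 = 336 mm². R_n = min(0.6×450×1800, 0.6×350×2808) + 1.0×450×336 = min(486, 589.68) + 151.2 = 637.2 kN. φR_n = 0.75 × 637.2 = 477.9 kN.
Tension yield (gross): A_g = 195×12 = 2340 mm². φR_n = 0.90 × 350 × 2340 = 737.1 kN.
Governing: min(884.0, 704.7, 477.9, 737.1) = 477.9 kN → block shear.

477.9 kN (block shear governs)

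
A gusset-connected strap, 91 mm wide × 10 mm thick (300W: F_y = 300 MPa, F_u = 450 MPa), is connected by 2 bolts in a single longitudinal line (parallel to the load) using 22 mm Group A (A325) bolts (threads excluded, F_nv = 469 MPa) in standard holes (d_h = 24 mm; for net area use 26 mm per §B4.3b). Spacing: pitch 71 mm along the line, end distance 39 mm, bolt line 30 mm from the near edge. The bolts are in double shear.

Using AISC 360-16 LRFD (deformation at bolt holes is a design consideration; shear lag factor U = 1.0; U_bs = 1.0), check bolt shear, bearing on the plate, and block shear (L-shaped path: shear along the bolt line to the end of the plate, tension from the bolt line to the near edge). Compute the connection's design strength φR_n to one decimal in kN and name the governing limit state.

Bolt shear: A_b = π(22)²/4 = 380.13 mm². φR_n = 0.75 × 469 × 380.13 × 2 × 2 = 534.8 kN.
Bearing (10 mm plate, F_u = 450 MPa): end bolts L_c = 39 − 24/2 = 27, R_n = min(1.2×27×10×450, 2.4×22×10×450) = 145.8 kN/bolt; interior L_c = 71 − 24 = 47, R_n = 237.6 kN/bolt. φR_n = 0.75 × (1×145.8 + 1×237.6) = 287.6 kN.
Block shear: shear path 1×[39+1×71] = 1×110 mm, A_gv = 1100, A_nv = 1×(110 − 1.5×26)×10 = 710 mm²; tension to near edge: (30 − 0.5×26)×10 = 170 mm². R_n = min(0.6×450×710, 0.6×300×1100) + 1.0×450×170 = min(191.7, 198) + 76.5 = 268.2 kN. φR_n = 0.75 × 268.2 = 201.2 kN.
Governing: min(534.8, 287.6, 201.2) = 201.2 kN → block shear.

201.2 kN (block shear governs)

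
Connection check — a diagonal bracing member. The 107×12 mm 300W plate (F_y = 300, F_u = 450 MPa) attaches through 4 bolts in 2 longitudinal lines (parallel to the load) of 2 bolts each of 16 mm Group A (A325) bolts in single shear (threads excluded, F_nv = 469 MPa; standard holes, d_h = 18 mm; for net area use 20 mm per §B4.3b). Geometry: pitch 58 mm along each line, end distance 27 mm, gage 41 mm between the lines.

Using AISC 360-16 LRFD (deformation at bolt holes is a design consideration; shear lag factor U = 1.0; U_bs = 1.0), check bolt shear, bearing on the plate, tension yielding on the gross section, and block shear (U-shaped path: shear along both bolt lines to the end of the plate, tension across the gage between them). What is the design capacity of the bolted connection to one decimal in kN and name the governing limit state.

282.9 kN (bolt shear governs)

Bolt shear: A_b = π(16)²/4 = 201.06 mm². φR_n = 0.75 × 469 × 201.06 × 4 × 1 = 282.9 kN.
Bearing (12 mm plate, F_u = 450 MPa): end bolts L_c = 27 − 18/2 = 18, R_n = min(1.2×18×12×450, 2.4×16×12×450) = 116.64 kN/bolt; interior L_c = 58 − 18 = 40, R_n = 207.36 kN/bolt. φR_n = 0.75 × (2×116.64 + 2×207.36) = 486.0 kN.
Tension yield (gross): A_g = 107×12 = 1284 mm². φR_n = 0.90 × 300 × 1284 = 346.7 kN.
Block shear: shear path 2×[27+1×58] = 2×85 mm, A_gv = 2040, A_nv = 2×(85 − 1.5×20)×12 = 1320 mm²; tension across gage: (41 − 1×20)×12 = 252 mm². R_n = min(0.6×450×1320, 0.6×300×2040) + 1.0×450×252 = min(356.4, 367.2) + 113.4 = 469.8 kN. φR_n = 0.75 × 469.8 = 352.4 kN.
Governing: min(282.9, 486.0, 346.7, 352.4) = 282.9 kN → bolt shear.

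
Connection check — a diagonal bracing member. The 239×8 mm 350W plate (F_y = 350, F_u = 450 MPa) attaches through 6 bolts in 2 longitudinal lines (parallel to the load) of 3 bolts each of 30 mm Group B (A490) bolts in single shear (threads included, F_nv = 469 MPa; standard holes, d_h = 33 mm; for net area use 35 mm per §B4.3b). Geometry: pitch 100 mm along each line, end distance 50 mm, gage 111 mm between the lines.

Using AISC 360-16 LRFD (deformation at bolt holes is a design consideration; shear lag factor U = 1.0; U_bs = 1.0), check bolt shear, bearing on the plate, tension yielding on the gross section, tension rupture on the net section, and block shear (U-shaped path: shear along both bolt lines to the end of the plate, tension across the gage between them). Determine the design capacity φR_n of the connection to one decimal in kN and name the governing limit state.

Bolt shear: A_b = π(30)²/4 = 706.86 mm². φR_n = 0.75 × 469 × 706.86 × 6 × 1 = 1491.8 kN.
Bearing (8 mm plate, F_u = 450 MPa): end bolts L_c = 50 − 33/2 = 33.5, R_n = min(1.2×33.5×8×450, 2.4×30×8×450) = 144.72 kN/bolt; interior L_c = 100 − 33 = 67, R_n = 259.2 kN/bolt. φR_n = 0.75 × (2×144.72 + 4×259.2) = 994.7 kN.
Tension yield (gross): A_g = 239×8 = 1912 mm². φR_n = 0.90 × 350 × 1912 = 602.3 kN.
Tension rupture (net): A_n = (239 − 2×35)×8 = 1352 mm² (U = 1.0, A_e = A_n). φR_n = 0.75 × 450 × 1352 = 456.3 kN.
Block shear: shear path 2×[50+2×100] = 2×250 mm, A_gv = 4000, A_nv = 2×(250 − 2.5×35)×8 = 2600 mm²; tension across gage: (111 − 1×35)×8 = 608 mm². R_n = min(0.6×450×2600, 0.6×350×4000) + 1.0×450×608 = min(702, 840) + 273.6 = 975.6 kN. φR_n = 0.75 × 975.6 = 731.7 kN.
Governing: min(1491.8, 994.7, 602.3, 456.3, 731.7) = 456.3 kN → net-section rupture.

456.3 kN (net-section rupture governs)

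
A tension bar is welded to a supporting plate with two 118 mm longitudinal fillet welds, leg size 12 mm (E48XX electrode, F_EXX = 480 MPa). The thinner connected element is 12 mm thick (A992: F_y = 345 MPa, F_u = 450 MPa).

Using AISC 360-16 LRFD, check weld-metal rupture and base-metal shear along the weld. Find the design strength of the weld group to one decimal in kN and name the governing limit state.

432.5 kN (weld metal governs)

Weld metal: throat = 0.707×12 = 8.484 mm, L = 2×118 = 236 mm. φR_n = 0.75 × 0.6 × 480 × 8.484 × 236 = 432.5 kN.
Base metal shear (12 mm plate): yield φR_n = 1.0×0.6×345×12×236 = 586.2 kN; rupture φR_n = 0.75×0.6×450×12×236 = 573.5 kN; take 573.5 kN (rupture).
Governing: min(432.5, 573.5) = 432.5 kN → weld metal.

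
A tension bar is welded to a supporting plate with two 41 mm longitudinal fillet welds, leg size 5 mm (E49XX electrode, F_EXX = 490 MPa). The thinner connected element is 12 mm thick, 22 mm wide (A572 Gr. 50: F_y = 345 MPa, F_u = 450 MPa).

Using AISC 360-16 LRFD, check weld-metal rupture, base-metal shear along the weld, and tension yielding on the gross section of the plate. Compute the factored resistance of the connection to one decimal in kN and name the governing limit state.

63.9 kN (weld metal governs)

Weld metal: throat = 0.707×5 = 3.535 mm, L = 2×41 = 82 mm. φR_n = 0.75 × 0.6 × 490 × 3.535 × 82 = 63.9 kN.
Base metal shear (12 mm plate): yield φR_n = 1.0×0.6×345×12×82 = 203.7 kN; rupture φR_n = 0.75×0.6×450×12×82 = 199.3 kN; take 199.3 kN (rupture).
Tension yield (gross): A_g = 22×12 = 264 mm². φR_n = 0.90 × 345 × 264 = 82.0 kN.
Governing: min(63.9, 199.3, 82.0) = 63.9 kN → weld metal.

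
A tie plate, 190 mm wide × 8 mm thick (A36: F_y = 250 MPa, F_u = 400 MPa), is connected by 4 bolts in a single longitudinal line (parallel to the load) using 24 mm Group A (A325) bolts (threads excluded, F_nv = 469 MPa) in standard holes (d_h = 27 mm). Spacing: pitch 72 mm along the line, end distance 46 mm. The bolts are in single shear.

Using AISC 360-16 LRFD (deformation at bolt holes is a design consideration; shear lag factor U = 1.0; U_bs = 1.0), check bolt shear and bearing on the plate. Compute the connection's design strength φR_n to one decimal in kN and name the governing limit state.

Bolt shear: A_b = π(24)²/4 = 452.39 mm². φR_n = 0.75 × 469 × 452.39 × 4 × 1 = 636.5 kN.
Bearing (8 mm plate, F_u = 400 MPa): end bolts L_c = 46 − 27/2 = 32.5, R_n = min(1.2×32.5×8×400, 2.4×24×8×400) = 124.8 kN/bolt; interior L_c = 72 − 27 = 45, R_n = 172.8 kN/bolt. φR_n = 0.75 × (1×124.8 + 3×172.8) = 482.4 kN.
Governing: min(636.5, 482.4) = 482.4 kN → bearing.

482.4 kN (bearing governs)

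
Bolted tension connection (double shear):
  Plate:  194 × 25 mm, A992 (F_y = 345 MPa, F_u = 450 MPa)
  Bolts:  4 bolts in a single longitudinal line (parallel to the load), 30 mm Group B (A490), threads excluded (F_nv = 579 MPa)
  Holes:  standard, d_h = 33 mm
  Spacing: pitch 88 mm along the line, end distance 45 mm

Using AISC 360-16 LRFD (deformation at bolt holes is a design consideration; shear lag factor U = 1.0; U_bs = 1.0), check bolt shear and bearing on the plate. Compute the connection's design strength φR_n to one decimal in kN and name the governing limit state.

1959.2 kN (bearing governs)

Bolt shear: A_b = π(30)²/4 = 706.86 mm². φR_n = 0.75 × 579 × 706.86 × 4 × 2 = 2455.6 kN.
Bearing (25 mm plate, F_u = 450 MPa): end bolts L_c = 45 − 33/2 = 28.5, R_n = min(1.2×28.5×25×450, 2.4×30×25×450) = 384.75 kN/bolt; interior L_c = 88 − 33 = 55, R_n = 742.5 kN/bolt. φR_n = 0.75 × (1×384.75 + 3×742.5) = 1959.2 kN.
Governing: min(2455.6, 1959.2) = 1959.2 kN → bearing.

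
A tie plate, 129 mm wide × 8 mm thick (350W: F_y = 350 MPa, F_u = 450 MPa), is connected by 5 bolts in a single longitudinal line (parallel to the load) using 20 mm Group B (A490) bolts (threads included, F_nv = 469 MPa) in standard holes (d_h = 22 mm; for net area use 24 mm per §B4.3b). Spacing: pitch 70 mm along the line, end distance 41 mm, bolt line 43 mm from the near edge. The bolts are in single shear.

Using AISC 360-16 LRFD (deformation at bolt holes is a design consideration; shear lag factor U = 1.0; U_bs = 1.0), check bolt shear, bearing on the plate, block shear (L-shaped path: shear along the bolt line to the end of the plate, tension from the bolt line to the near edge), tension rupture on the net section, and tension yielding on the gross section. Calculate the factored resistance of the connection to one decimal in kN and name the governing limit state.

283.5 kN (net-section rupture governs)

Bolt shear: A_b = π(20)²/4 = 314.16 mm². φR_n = 0.75 × 469 × 314.16 × 5 × 1 = 552.5 kN.
Bearing (8 mm plate, F_u = 450 MPa): end bolts L_c = 41 − 22/2 = 30, R_n = min(1.2×30×8×450, 2.4×20×8×450) = 129.6 kN/bolt; interior L_c = 70 − 22 = 48, R_n = 172.8 kN/bolt. φR_n = 0.75 × (1×129.6 + 4×172.8) = 615.6 kN.
Block shear: shear path 1×[41+4×70] = 1×321 mm, A_gv = 2568, A_nv = 1×(321 − 4.5×24)×8 = 1704 mm²; tension to near edge: (43 − 0.5×24)×8 = 248 mm². R_n = min(0.6×450×1704, 0.6×350×2568) + 1.0×450×248 = min(460.08, 539.28) + 111.6 = 571.68 kN. φR_n = 0.75 × 571.68 = 428.8 kN.
Tension rupture (net): A_n = (129 − 1×24)×8 = 840 mm² (U = 1.0, A_e = A_n). φR_n = 0.75 × 450 × 840 = 283.5 kN.
Tension yield (gross): A_g = 129×8 = 1032 mm². φR_n = 0.90 × 350 × 1032 = 325.1 kN.
Governing: min(552.5, 615.6, 428.8, 283.5, 325.1) = 283.5 kN → net-section rupture.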